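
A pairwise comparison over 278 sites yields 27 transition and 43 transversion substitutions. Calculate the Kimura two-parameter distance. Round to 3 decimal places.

0.307

P = 27/278 ≈ 0.097122 and Q = 43/278 ≈ 0.154676.
Under the Kimura two-parameter model, d = −½ ln(1 − 2P − Q) − ¼ ln(1 − 2Q).
1 − 2P − Q = 0.65108, giving −½ ln(0.65108) = 0.214561.
1 − 2Q = 0.690648, giving −¼ ln(0.690648) = 0.092531.
d = 0.214561 + 0.092531 = 0.307092.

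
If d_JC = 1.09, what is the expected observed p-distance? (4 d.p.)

p = (3/4)(1 − e^(−4d/3)) = 0.75 × (1 − e^(-1.453333)) = 0.75 × (1 − 0.233790) = 0.574658.

0.5747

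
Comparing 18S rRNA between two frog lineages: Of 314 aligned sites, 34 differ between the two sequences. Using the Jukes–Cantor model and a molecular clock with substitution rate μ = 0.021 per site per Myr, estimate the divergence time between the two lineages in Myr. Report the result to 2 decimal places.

2.78

p = 34/314 ≈ 0.10828.
d = −(3/4) ln(1 − 4p/3) = −0.75 ln(1 − 0.144373) = −0.75 ln(0.855627)
  = −0.75 × (-0.155921) = 0.116941 substitutions/site.
Under a molecular clock d = 2μt, so t = d/(2μ) = 0.116941 / (2 × 0.021) = 2.78 Myr.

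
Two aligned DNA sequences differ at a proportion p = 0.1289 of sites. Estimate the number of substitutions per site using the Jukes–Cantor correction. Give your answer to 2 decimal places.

d = −(3/4) ln(1 − 4p/3) = −0.75 ln(1 − 0.171867) = −0.75 ln(0.828133)
  = −0.75 × (-0.188582) = 0.141437 substitutions/site.

0.14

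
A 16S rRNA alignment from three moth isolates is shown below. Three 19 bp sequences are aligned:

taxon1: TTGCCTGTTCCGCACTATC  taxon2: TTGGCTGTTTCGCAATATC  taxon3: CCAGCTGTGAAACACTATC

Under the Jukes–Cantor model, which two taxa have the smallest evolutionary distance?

taxon1–taxon2: 3/19 differ, p = 0.158, d = 0.177.
taxon1–taxon3: 8/19 differ, p = 0.421, d = 0.618.
taxon2–taxon3: 8/19 differ, p = 0.421, d = 0.618.
The smallest distance is between taxon1 and taxon2.

taxon1 and taxon2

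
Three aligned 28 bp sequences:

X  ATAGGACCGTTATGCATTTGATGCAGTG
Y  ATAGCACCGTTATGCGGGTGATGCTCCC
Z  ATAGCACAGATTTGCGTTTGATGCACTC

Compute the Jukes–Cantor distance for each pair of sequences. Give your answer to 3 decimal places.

d(X,Y) = 0.360, d(X,Z) = 0.304, d(Y,Z) = 0.304

X–Y: 8/28 sites differ → p ≈ 0.285714, d = −0.75 ln(1 − 0.380952) = 0.359679 ≈ 0.360.
X–Z: 7/28 sites differ → p = 0.25, d = −0.75 ln(1 − 0.333333) = 0.304098 ≈ 0.304.
Y–Z: 7/28 sites differ → p = 0.25, d = −0.75 ln(1 − 0.333333) = 0.304098 ≈ 0.304.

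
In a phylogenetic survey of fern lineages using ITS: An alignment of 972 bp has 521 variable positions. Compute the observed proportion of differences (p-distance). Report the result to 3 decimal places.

0.536

p = 521/972 = 0.536008… ≈ 0.536 (to 3 d.p.).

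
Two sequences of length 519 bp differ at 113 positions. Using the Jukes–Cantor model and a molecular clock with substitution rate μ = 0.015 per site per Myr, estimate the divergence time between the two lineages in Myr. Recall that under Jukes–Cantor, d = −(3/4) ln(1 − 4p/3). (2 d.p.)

8.57

p = 113/519 ≈ 0.217726.
d = −(3/4) ln(1 − 4p/3) = −0.75 ln(1 − 0.290301) = −0.75 ln(0.709699)
  = −0.75 × (-0.342914) = 0.257186 substitutions/site.
Under a molecular clock d = 2μt, so t = d/(2μ) = 0.257186 / (2 × 0.015) = 8.57 Myr.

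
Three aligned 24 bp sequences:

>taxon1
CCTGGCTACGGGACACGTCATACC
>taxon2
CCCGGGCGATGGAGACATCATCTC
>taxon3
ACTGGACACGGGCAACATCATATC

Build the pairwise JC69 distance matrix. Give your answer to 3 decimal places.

d(taxon1,taxon2) = 0.608, d(taxon1,taxon3) = 0.369, d(taxon2,taxon3) = 0.520

taxon1–taxon2: 10/24 sites differ → p ≈ 0.416667, d = −0.75 ln(1 − 0.555556) = 0.608198 ≈ 0.608.
taxon1–taxon3: 7/24 sites differ → p ≈ 0.291667, d = −0.75 ln(1 − 0.388889) = 0.369358 ≈ 0.369.
taxon2–taxon3: 9/24 sites differ → p = 0.375, d = −0.75 ln(1 − 0.5) = 0.519860 ≈ 0.520.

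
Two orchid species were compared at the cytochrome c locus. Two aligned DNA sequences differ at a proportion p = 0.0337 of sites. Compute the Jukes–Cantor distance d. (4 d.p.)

0.0345

d = −(3/4) ln(1 − 4p/3) = −0.75 ln(1 − 0.044933) = −0.75 ln(0.955067)
  = −0.75 × (-0.045974) = 0.034481 substitutions/site.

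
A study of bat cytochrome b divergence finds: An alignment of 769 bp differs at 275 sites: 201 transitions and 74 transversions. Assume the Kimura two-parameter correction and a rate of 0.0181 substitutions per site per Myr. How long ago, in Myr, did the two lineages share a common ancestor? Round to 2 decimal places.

P = 201/769 ≈ 0.261378 and Q = 74/769 ≈ 0.096229.
Under the Kimura two-parameter model, d = −½ ln(1 − 2P − Q) − ¼ ln(1 − 2Q).
1 − 2P − Q = 0.381015, giving −½ ln(0.381015) = 0.482458.
1 − 2Q = 0.807542, giving −¼ ln(0.807542) = 0.053440.
d = 0.482458 + 0.053440 = 0.535898.
Under a molecular clock d = 2μt, so t = d/(2μ) = 0.535898 / (2 × 0.0181) = 14.80 Myr.

14.80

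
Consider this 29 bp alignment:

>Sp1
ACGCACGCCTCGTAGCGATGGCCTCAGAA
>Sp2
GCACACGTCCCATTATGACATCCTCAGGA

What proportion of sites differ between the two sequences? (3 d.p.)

0.414

The sequences differ at 12 of 29 positions.
p = 12/29 = 0.413793… ≈ 0.414 (to 3 d.p.).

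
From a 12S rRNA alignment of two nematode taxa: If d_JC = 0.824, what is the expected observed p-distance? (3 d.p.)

p = (3/4)(1 − e^(−4d/3)) = 0.75 × (1 − e^(-1.098667)) = 0.75 × (1 − 0.333315) = 0.500014.

0.500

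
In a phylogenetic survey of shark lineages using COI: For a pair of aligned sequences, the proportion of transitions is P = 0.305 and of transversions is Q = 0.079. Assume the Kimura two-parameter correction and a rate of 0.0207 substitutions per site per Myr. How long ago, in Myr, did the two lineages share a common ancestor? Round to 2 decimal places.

15.14

Under the Kimura two-parameter model, d = −½ ln(1 − 2P − Q) − ¼ ln(1 − 2Q).
1 − 2P − Q = 0.311, giving −½ ln(0.311) = 0.583981.
1 − 2Q = 0.842, giving −¼ ln(0.842) = 0.042994.
d = 0.583981 + 0.042994 = 0.626975.
Under a molecular clock d = 2μt, so t = d/(2μ) = 0.626975 / (2 × 0.0207) = 15.14 Myr.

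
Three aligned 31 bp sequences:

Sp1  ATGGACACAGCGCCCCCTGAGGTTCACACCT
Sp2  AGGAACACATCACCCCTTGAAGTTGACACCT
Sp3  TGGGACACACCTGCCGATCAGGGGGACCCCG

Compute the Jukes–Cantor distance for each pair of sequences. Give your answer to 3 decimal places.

Sp1–Sp2: 7/31 sites differ → p ≈ 0.225806, d = −0.75 ln(1 − 0.301075) = 0.268659 ≈ 0.269.
Sp1–Sp3: 13/31 sites differ → p ≈ 0.419355, d = −0.75 ln(1 − 0.55914) = 0.614271 ≈ 0.614.
Sp2–Sp3: 13/31 sites differ → p ≈ 0.419355, d = −0.75 ln(1 − 0.55914) = 0.614271 ≈ 0.614.

d(Sp1,Sp2) = 0.269, d(Sp1,Sp3) = 0.614, d(Sp2,Sp3) = 0.614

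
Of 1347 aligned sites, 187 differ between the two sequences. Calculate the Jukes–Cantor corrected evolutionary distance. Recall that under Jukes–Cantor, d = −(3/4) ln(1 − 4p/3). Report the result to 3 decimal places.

0.154

p = 187/1347 ≈ 0.138827.
d = −(3/4) ln(1 − 4p/3) = −0.75 ln(1 − 0.185103) = −0.75 ln(0.814897)
  = −0.75 × (-0.204694) = 0.153521 substitutions/site.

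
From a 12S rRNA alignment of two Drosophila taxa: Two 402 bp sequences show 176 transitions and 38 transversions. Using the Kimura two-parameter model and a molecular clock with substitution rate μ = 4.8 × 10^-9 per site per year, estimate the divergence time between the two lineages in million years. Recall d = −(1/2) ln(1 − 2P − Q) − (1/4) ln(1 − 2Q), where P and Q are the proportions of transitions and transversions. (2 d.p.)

P = 176/402 ≈ 0.437811 and Q = 38/402 ≈ 0.094527.
Under the Kimura two-parameter model, d = −½ ln(1 − 2P − Q) − ¼ ln(1 − 2Q).
1 − 2P − Q = 0.029851, giving −½ ln(0.029851) = 1.755768.
1 − 2Q = 0.810946, giving −¼ ln(0.810946) = 0.052388.
d = 1.755768 + 0.052388 = 1.808156.
Under a molecular clock d = 2μt, so t = d/(2μ) = 1.808156 / (2 × 4.8 × 10^-9) = 188.35 million years.

188.35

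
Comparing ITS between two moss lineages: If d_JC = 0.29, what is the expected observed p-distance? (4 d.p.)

p = (3/4)(1 − e^(−4d/3)) = 0.75 × (1 − e^(-0.386667)) = 0.75 × (1 − 0.679317) = 0.240512.

0.2405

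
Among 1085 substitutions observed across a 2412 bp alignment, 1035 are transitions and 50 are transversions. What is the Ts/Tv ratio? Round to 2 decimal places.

20.70

R = 1035/50 = 20.70.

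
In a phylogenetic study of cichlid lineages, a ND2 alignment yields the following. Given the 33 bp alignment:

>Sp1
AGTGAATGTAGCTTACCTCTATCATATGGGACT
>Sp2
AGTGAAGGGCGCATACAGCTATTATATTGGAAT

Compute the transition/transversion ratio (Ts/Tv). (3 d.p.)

0.125

Transitions are A↔G and C↔T; transversions are all other mismatches.
Transitions: 1. Transversions: 8.
R = 1/8 = 0.125.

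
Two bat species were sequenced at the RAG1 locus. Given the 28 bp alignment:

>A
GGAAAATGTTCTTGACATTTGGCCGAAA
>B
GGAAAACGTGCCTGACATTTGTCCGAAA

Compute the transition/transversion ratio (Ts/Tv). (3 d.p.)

1.000

Transitions are A↔G and C↔T; transversions are all other mismatches.
Transitions: 2. Transversions: 2.
R = 2/2 = 1.000.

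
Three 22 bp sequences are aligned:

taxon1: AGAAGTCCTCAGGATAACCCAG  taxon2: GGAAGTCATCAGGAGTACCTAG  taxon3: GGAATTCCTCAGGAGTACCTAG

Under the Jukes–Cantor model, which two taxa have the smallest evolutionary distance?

taxon1–taxon2: 5/22 differ, p = 0.227, d = 0.271.
taxon1–taxon3: 5/22 differ, p = 0.227, d = 0.271.
taxon2–taxon3: 2/22 differ, p = 0.091, d = 0.097.
The smallest distance is between taxon2 and taxon3.

taxon2 and taxon3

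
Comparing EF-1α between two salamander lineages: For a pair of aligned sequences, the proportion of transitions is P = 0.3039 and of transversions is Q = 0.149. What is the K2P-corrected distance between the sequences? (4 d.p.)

Under the Kimura two-parameter model, d = −½ ln(1 − 2P − Q) − ¼ ln(1 − 2Q).
1 − 2P − Q = 0.2432, giving −½ ln(0.2432) = 0.706936.
1 − 2Q = 0.702, giving −¼ ln(0.702) = 0.088455.
d = 0.706936 + 0.088455 = 0.795391.

0.7954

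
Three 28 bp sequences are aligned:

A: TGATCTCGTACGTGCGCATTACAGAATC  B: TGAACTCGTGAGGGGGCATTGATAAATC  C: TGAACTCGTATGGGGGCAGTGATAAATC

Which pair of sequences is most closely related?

A–B: 9/28 differ, p = 0.321, d = 0.420.
A–C: 9/28 differ, p = 0.321, d = 0.420.
B–C: 3/28 differ, p = 0.107, d = 0.116.
The smallest distance is between B and C.

B and C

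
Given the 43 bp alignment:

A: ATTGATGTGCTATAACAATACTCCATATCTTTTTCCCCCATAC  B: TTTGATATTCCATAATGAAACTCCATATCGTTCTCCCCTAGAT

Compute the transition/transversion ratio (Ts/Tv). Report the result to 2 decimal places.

1.40

Transitions are A↔G and C↔T; transversions are all other mismatches.
Transitions: 7. Transversions: 5.
R = 7/5 = 1.40.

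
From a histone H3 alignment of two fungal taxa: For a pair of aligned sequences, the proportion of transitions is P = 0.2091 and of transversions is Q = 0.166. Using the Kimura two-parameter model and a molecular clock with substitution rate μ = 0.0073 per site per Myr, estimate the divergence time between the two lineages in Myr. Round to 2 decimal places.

36.96

Under the Kimura two-parameter model, d = −½ ln(1 − 2P − Q) − ¼ ln(1 − 2Q).
1 − 2P − Q = 0.4158, giving −½ ln(0.4158) = 0.438775.
1 − 2Q = 0.668, giving −¼ ln(0.668) = 0.100867.
d = 0.438775 + 0.100867 = 0.539642.
Under a molecular clock d = 2μt, so t = d/(2μ) = 0.539642 / (2 × 0.0073) = 36.96 Myr.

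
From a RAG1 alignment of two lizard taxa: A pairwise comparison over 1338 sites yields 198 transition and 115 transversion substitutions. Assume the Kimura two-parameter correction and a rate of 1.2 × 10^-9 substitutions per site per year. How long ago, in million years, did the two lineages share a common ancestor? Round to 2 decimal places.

119.88

P = 198/1338 ≈ 0.147982 and Q = 115/1338 ≈ 0.085949.
Under the Kimura two-parameter model, d = −½ ln(1 − 2P − Q) − ¼ ln(1 − 2Q).
1 − 2P − Q = 0.618087, giving −½ ln(0.618087) = 0.240563.
1 − 2Q = 0.828102, giving −¼ ln(0.828102) = 0.047155.
d = 0.240563 + 0.047155 = 0.287718.
Under a molecular clock d = 2μt, so t = d/(2μ) = 0.287718 / (2 × 1.2 × 10^-9) = 119.88 million years.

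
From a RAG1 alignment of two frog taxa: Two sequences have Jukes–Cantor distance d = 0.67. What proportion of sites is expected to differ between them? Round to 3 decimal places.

p = (3/4)(1 − e^(−4d/3)) = 0.75 × (1 − e^(-0.893333)) = 0.75 × (1 − 0.409289) = 0.443033.

0.443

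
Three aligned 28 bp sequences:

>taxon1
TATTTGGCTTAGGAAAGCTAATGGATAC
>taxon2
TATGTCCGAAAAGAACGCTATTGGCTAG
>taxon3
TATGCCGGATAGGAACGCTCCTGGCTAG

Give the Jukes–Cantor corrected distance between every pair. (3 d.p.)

taxon1–taxon2: 11/28 sites differ → p ≈ 0.392857, d = −0.75 ln(1 − 0.523809) = 0.556452 ≈ 0.556.
taxon1–taxon3: 10/28 sites differ → p ≈ 0.357143, d = −0.75 ln(1 − 0.476191) = 0.484971 ≈ 0.485.
taxon2–taxon3: 6/28 sites differ → p ≈ 0.214286, d = −0.75 ln(1 − 0.285715) = 0.252355 ≈ 0.252.

d(taxon1,taxon2) = 0.556, d(taxon1,taxon3) = 0.485, d(taxon2,taxon3) = 0.252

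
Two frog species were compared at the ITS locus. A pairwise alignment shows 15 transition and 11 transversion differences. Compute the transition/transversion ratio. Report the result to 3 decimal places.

R = 15/11 = 1.363636… ≈ 1.364 (to 3 d.p.).

1.364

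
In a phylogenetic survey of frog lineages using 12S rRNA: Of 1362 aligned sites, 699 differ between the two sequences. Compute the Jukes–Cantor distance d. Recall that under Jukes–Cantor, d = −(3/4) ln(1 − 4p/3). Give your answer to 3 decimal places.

0.865

p = 699/1362 ≈ 0.513216.
d = −(3/4) ln(1 − 4p/3) = −0.75 ln(1 − 0.684288) = −0.75 ln(0.315712)
  = −0.75 × (-1.152925) = 0.864694 substitutions/site.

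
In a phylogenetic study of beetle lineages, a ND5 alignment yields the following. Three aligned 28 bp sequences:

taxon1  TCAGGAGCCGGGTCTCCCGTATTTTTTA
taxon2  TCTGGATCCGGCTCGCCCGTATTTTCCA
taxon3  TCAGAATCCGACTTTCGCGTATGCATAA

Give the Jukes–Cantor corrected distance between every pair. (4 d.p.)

d(taxon1,taxon2) = 0.2524, d(taxon1,taxon3) = 0.4850, d(taxon2,taxon3) = 0.5565

taxon1–taxon2: 6/28 sites differ → p ≈ 0.214286, d = −0.75 ln(1 − 0.285715) = 0.252355 ≈ 0.2524.
taxon1–taxon3: 10/28 sites differ → p ≈ 0.357143, d = −0.75 ln(1 − 0.476191) = 0.484971 ≈ 0.4850.
taxon2–taxon3: 11/28 sites differ → p ≈ 0.392857, d = −0.75 ln(1 − 0.523809) = 0.556452 ≈ 0.5565.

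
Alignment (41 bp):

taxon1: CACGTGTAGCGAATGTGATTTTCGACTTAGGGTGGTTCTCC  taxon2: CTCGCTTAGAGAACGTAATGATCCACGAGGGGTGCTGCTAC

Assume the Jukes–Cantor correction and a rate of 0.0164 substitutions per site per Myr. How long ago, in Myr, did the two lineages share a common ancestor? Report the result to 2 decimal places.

15.30

The sequences differ at 15 of 41 sites, so p = 15/41 ≈ 0.365854.
d = −(3/4) ln(1 − 4p/3) = −0.75 ln(1 − 0.487805) = −0.75 ln(0.512195)
  = −0.75 × (-0.669050) = 0.501788 substitutions/site.
Under a molecular clock d = 2μt, so t = d/(2μ) = 0.501788 / (2 × 0.0164) = 15.30 Myr.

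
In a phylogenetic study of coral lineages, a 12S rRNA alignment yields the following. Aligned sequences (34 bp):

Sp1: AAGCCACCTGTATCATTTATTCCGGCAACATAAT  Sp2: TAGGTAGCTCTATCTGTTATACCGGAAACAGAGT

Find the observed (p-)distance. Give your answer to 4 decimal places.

The sequences differ at 11 of 34 positions.
p = 11/34 = 0.323529… ≈ 0.3235 (to 4 d.p.).

0.3235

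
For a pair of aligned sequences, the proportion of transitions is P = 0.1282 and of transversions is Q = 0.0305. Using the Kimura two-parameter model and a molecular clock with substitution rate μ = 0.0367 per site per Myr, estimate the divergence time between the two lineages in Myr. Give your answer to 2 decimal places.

2.52

Under the Kimura two-parameter model, d = −½ ln(1 − 2P − Q) − ¼ ln(1 − 2Q).
1 − 2P − Q = 0.7131, giving −½ ln(0.7131) = 0.169067.
1 − 2Q = 0.939, giving −¼ ln(0.939) = 0.015735.
d = 0.169067 + 0.015735 = 0.184802.
Under a molecular clock d = 2μt, so t = d/(2μ) = 0.184802 / (2 × 0.0367) = 2.52 Myr.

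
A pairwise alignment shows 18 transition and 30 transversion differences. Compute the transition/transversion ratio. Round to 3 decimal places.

0.600

R = 18/30 = 0.600.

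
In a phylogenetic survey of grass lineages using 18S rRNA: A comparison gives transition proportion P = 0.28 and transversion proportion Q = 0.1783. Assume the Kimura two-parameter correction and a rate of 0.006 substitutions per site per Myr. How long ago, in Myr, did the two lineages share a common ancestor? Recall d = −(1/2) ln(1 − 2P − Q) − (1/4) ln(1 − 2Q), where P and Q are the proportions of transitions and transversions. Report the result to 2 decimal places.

65.04

Under the Kimura two-parameter model, d = −½ ln(1 − 2P − Q) − ¼ ln(1 − 2Q).
1 − 2P − Q = 0.2617, giving −½ ln(0.2617) = 0.670278.
1 − 2Q = 0.6434, giving −¼ ln(0.6434) = 0.110247.
d = 0.670278 + 0.110247 = 0.780525.
Under a molecular clock d = 2μt, so t = d/(2μ) = 0.780525 / (2 × 0.006) = 65.04 Myr.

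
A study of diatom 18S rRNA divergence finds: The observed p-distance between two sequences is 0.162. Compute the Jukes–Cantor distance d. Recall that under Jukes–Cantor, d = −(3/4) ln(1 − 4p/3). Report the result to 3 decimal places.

d = −(3/4) ln(1 − 4p/3) = −0.75 ln(1 − 0.216) = −0.75 ln(0.784)
  = −0.75 × (-0.243346) = 0.182510 substitutions/site.

0.183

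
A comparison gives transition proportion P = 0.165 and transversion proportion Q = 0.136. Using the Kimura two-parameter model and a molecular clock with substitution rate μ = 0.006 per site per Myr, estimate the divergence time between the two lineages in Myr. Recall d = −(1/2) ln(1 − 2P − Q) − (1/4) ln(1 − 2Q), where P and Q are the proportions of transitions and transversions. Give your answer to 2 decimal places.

Under the Kimura two-parameter model, d = −½ ln(1 − 2P − Q) − ¼ ln(1 − 2Q).
1 − 2P − Q = 0.534, giving −½ ln(0.534) = 0.313680.
1 − 2Q = 0.728, giving −¼ ln(0.728) = 0.079364.
d = 0.313680 + 0.079364 = 0.393044.
Under a molecular clock d = 2μt, so t = d/(2μ) = 0.393044 / (2 × 0.006) = 32.75 Myr.

32.75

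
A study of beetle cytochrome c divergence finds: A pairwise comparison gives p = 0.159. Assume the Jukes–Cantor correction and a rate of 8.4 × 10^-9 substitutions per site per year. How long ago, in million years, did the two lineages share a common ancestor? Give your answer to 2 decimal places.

10.64

d = −(3/4) ln(1 − 4p/3) = −0.75 ln(1 − 0.212) = −0.75 ln(0.788)
  = −0.75 × (-0.238257) = 0.178693 substitutions/site.
Under a molecular clock d = 2μt, so t = d/(2μ) = 0.178693 / (2 × 8.4 × 10^-9) = 10.64 million years.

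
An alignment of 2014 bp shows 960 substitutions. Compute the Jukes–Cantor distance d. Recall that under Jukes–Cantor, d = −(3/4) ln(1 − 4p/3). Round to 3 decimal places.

0.757

p = 960/2014 ≈ 0.476663.
d = −(3/4) ln(1 − 4p/3) = −0.75 ln(1 − 0.635551) = −0.75 ln(0.364449)
  = −0.75 × (-1.009369) = 0.757027 substitutions/site.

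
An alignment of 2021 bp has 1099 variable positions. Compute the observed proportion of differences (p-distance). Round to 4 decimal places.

0.5438

p = 1099/2021 = 0.543790… ≈ 0.5438 (to 4 d.p.).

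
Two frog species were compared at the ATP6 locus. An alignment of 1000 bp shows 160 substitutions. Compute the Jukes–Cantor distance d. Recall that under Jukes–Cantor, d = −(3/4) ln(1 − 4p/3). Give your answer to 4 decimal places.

p = 160/1000 = 0.16.
d = −(3/4) ln(1 − 4p/3) = −0.75 ln(1 − 0.213333) = −0.75 ln(0.786667)
  = −0.75 × (-0.239950) = 0.179963 substitutions/site.

0.1800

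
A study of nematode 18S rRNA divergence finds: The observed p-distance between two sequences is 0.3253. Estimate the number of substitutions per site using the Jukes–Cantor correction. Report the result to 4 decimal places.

d = −(3/4) ln(1 − 4p/3) = −0.75 ln(1 − 0.433733) = −0.75 ln(0.566267)
  = −0.75 × (-0.568690) = 0.426518 substitutions/site.

0.4265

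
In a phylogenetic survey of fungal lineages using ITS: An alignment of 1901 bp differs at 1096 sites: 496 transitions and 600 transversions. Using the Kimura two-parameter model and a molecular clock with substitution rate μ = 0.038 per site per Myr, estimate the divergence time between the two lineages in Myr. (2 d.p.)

15.23

P = 496/1901 ≈ 0.260915 and Q = 600/1901 ≈ 0.315623.
Under the Kimura two-parameter model, d = −½ ln(1 − 2P − Q) − ¼ ln(1 − 2Q).
1 − 2P − Q = 0.162547, giving −½ ln(0.162547) = 0.908394.
1 − 2Q = 0.368754, giving −¼ ln(0.368754) = 0.249406.
d = 0.908394 + 0.249406 = 1.157800.
Under a molecular clock d = 2μt, so t = d/(2μ) = 1.157800 / (2 × 0.038) = 15.23 Myr.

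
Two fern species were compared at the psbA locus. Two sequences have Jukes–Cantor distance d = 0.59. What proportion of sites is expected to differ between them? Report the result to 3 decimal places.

p = (3/4)(1 − e^(−4d/3)) = 0.75 × (1 − e^(-0.786667)) = 0.75 × (1 − 0.455360) = 0.408480.

0.408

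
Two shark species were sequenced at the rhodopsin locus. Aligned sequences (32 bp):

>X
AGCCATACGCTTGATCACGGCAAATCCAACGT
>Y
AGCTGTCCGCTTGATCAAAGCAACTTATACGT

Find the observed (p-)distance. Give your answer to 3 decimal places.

0.281

The sequences differ at 9 of 32 positions (sites 4, 5, 7, 18, 19, 24, 26, 27, 28).
p = 9/32 = 0.28125 ≈ 0.281 (to 3 d.p.).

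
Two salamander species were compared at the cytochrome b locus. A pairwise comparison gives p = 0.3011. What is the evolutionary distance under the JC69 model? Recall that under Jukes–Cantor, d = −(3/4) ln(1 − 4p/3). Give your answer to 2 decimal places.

d = −(3/4) ln(1 − 4p/3) = −0.75 ln(1 − 0.401467) = −0.75 ln(0.598533)
  = −0.75 × (-0.513274) = 0.384956 substitutions/site.

0.38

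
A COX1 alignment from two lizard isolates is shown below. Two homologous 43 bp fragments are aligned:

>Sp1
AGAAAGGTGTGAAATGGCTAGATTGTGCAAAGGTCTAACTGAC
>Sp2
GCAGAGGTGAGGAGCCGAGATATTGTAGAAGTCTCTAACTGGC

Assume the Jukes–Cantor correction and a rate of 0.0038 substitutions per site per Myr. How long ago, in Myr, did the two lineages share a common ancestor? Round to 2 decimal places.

The sequences differ at 17 of 43 sites, so p = 17/43 ≈ 0.395349.
d = −(3/4) ln(1 − 4p/3) = −0.75 ln(1 − 0.527132) = −0.75 ln(0.472868)
  = −0.75 × (-0.748939) = 0.561704 substitutions/site.
Under a molecular clock d = 2μt, so t = d/(2μ) = 0.561704 / (2 × 0.0038) = 73.91 Myr.

73.91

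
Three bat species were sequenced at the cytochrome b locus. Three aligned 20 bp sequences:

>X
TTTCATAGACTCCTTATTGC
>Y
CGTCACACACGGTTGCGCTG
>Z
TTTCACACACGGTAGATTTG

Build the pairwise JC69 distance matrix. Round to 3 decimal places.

d(X,Y) = 1.511, d(X,Z) = 0.687, d(Y,Z) = 0.383

X–Y: 13/20 sites differ → p = 0.65, d = −0.75 ln(1 − 0.866667) = 1.511179 ≈ 1.511.
X–Z: 9/20 sites differ → p = 0.45, d = −0.75 ln(1 − 0.6) = 0.687218 ≈ 0.687.
Y–Z: 6/20 sites differ → p = 0.3, d = −0.75 ln(1 − 0.4) = 0.383119 ≈ 0.383.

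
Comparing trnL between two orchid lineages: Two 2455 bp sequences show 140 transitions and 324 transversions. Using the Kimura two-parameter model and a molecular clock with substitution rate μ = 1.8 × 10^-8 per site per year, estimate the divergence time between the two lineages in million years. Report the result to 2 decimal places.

6.05

P = 140/2455 ≈ 0.057026 and Q = 324/2455 ≈ 0.131976.
Under the Kimura two-parameter model, d = −½ ln(1 − 2P − Q) − ¼ ln(1 − 2Q).
1 − 2P − Q = 0.753972, giving −½ ln(0.753972) = 0.141200.
1 − 2Q = 0.736048, giving −¼ ln(0.736048) = 0.076615.
d = 0.141200 + 0.076615 = 0.217815.
Under a molecular clock d = 2μt, so t = d/(2μ) = 0.217815 / (2 × 1.8 × 10^-8) = 6.05 million years.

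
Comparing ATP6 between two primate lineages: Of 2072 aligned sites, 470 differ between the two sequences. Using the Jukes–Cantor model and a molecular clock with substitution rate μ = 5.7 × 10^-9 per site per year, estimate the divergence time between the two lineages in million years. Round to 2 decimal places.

p = 470/2072 ≈ 0.226834.
d = −(3/4) ln(1 − 4p/3) = −0.75 ln(1 − 0.302445) = −0.75 ln(0.697555)
  = −0.75 × (-0.360174) = 0.270131 substitutions/site.
Under a molecular clock d = 2μt, so t = d/(2μ) = 0.270131 / (2 × 5.7 × 10^-9) = 23.70 million years.

23.70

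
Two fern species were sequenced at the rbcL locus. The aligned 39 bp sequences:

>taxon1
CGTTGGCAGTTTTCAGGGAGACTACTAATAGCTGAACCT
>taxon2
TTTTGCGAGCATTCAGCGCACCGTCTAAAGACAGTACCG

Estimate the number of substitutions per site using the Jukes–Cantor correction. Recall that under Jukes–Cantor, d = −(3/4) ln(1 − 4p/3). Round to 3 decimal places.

The sequences differ at 18 of 39 sites, so p = 18/39 ≈ 0.461538.
d = −(3/4) ln(1 − 4p/3) = −0.75 ln(1 − 0.615384) = −0.75 ln(0.384616)
  = −0.75 × (-0.955510) = 0.716633 substitutions/site.

0.717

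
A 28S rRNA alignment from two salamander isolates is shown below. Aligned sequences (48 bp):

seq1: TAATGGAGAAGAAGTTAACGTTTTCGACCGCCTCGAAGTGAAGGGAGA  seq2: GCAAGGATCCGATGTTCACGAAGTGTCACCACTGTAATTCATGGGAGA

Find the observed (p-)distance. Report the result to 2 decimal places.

0.46

The sequences differ at 22 of 48 positions.
p = 22/48 = 0.458333… ≈ 0.46 (to 2 d.p.).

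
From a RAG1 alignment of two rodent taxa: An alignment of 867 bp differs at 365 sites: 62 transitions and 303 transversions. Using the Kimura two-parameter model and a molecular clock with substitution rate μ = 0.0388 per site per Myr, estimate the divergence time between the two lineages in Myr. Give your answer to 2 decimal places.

8.24

P = 62/867 ≈ 0.071511 and Q = 303/867 ≈ 0.349481.
Under the Kimura two-parameter model, d = −½ ln(1 − 2P − Q) − ¼ ln(1 − 2Q).
1 − 2P − Q = 0.507497, giving −½ ln(0.507497) = 0.339132.
1 − 2Q = 0.301038, giving −¼ ln(0.301038) = 0.300130.
d = 0.339132 + 0.300130 = 0.639262.
Under a molecular clock d = 2μt, so t = d/(2μ) = 0.639262 / (2 × 0.0388) = 8.24 Myr.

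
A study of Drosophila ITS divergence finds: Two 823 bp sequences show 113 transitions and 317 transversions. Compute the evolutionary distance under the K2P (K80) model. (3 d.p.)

0.907

P = 113/823 ≈ 0.137303 and Q = 317/823 ≈ 0.385176.
Under the Kimura two-parameter model, d = −½ ln(1 − 2P − Q) − ¼ ln(1 − 2Q).
1 − 2P − Q = 0.340218, giving −½ ln(0.340218) = 0.539084.
1 − 2Q = 0.229648, giving −¼ ln(0.229648) = 0.367802.
d = 0.539084 + 0.367802 = 0.906886.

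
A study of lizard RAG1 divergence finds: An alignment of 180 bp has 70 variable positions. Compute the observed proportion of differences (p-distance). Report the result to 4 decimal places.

p = 70/180 = 0.388888… ≈ 0.3889 (to 4 d.p.).

0.3889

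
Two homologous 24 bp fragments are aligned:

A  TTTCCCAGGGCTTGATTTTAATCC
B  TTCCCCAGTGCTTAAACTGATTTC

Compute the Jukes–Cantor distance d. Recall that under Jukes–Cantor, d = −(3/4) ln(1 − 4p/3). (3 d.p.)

The sequences differ at 8 of 24 sites (3, 9, 14, 16, 17, 19, 21, 23), so p = 8/24 ≈ 0.333333.
d = −(3/4) ln(1 − 4p/3) = −0.75 ln(1 − 0.444444) = −0.75 ln(0.555556)
  = −0.75 × (-0.587786) = 0.440840 substitutions/site.

0.441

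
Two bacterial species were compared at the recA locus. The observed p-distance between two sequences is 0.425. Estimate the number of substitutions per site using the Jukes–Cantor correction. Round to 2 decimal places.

0.63

d = −(3/4) ln(1 − 4p/3) = −0.75 ln(1 − 0.566667) = −0.75 ln(0.433333)
  = −0.75 × (-0.836249) = 0.627187 substitutions/site.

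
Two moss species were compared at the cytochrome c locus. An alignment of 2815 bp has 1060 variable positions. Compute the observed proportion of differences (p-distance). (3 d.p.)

0.377

p = 1060/2815 = 0.376554… ≈ 0.377 (to 3 d.p.).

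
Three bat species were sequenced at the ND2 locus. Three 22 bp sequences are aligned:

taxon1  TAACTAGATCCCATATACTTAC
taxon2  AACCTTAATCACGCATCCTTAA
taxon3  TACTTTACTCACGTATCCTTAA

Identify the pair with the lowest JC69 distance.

taxon2 and taxon3

taxon1–taxon2: 9/22 differ, p = 0.409, d = 0.591.
taxon1–taxon3: 9/22 differ, p = 0.409, d = 0.591.
taxon2–taxon3: 4/22 differ, p = 0.182, d = 0.208.
The smallest distance is between taxon2 and taxon3.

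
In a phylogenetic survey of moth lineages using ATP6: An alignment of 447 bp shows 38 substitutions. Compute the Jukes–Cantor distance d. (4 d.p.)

p = 38/447 ≈ 0.085011.
d = −(3/4) ln(1 − 4p/3) = −0.75 ln(1 − 0.113348) = −0.75 ln(0.886652)
  = −0.75 × (-0.120303) = 0.090227 substitutions/site.

0.0902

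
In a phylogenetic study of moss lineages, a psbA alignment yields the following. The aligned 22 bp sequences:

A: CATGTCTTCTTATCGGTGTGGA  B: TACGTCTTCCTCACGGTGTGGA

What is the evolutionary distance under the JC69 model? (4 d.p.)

The sequences differ at 5 of 22 sites (1, 3, 10, 12, 13), so p = 5/22 ≈ 0.227273.
d = −(3/4) ln(1 − 4p/3) = −0.75 ln(1 − 0.303031) = −0.75 ln(0.696969)
  = −0.75 × (-0.361014) = 0.270761 substitutions/site.

0.2708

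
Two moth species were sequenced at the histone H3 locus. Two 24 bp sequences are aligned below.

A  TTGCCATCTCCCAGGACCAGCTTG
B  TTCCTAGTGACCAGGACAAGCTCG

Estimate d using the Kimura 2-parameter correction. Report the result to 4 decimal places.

Of 24 sites, 3 differences are transitions and 5 are transversions, so P = 3/24 = 0.125 and Q = 5/24 ≈ 0.208333.
Under the Kimura two-parameter model, d = −½ ln(1 − 2P − Q) − ¼ ln(1 − 2Q).
1 − 2P − Q = 0.541667, giving −½ ln(0.541667) = 0.306552.
1 − 2Q = 0.583334, giving −¼ ln(0.583334) = 0.134749.
d = 0.306552 + 0.134749 = 0.441301.

0.4413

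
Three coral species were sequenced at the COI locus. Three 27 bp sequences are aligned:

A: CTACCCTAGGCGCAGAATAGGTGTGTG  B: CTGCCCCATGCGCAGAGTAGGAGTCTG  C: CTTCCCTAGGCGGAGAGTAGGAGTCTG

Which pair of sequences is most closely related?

B and C

A–B: 6/27 differ, p = 0.222, d = 0.264.
A–C: 5/27 differ, p = 0.185, d = 0.213.
B–C: 4/27 differ, p = 0.148, d = 0.165.
The smallest distance is between B and C.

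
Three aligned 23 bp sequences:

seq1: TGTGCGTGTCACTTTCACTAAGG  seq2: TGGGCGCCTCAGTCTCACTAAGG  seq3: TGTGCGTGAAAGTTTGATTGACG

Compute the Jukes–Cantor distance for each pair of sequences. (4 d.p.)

d(seq1,seq2) = 0.2567, d(seq1,seq3) = 0.3904, d(seq2,seq3) = 0.6501

seq1–seq2: 5/23 sites differ → p ≈ 0.217391, d = −0.75 ln(1 − 0.289855) = 0.256715 ≈ 0.2567.
seq1–seq3: 7/23 sites differ → p ≈ 0.304348, d = −0.75 ln(1 − 0.405797) = 0.390401 ≈ 0.3904.
seq2–seq3: 10/23 sites differ → p ≈ 0.434783, d = −0.75 ln(1 − 0.579711) = 0.650110 ≈ 0.6501.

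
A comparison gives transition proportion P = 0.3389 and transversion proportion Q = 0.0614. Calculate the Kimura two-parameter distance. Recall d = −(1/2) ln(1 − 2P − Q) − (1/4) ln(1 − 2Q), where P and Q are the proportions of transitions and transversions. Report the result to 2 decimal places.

0.70

Under the Kimura two-parameter model, d = −½ ln(1 − 2P − Q) − ¼ ln(1 − 2Q).
1 − 2P − Q = 0.2608, giving −½ ln(0.2608) = 0.672001.
1 − 2Q = 0.8772, giving −¼ ln(0.8772) = 0.032755.
d = 0.672001 + 0.032755 = 0.704756.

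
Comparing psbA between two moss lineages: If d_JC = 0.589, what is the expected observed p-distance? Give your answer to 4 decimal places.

p = (3/4)(1 − e^(−4d/3)) = 0.75 × (1 − e^(-0.785333)) = 0.75 × (1 − 0.455968) = 0.408024.

0.4080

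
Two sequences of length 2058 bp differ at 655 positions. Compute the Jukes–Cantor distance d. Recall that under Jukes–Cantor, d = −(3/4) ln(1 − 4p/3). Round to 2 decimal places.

0.41

p = 655/2058 ≈ 0.31827.
d = −(3/4) ln(1 − 4p/3) = −0.75 ln(1 − 0.42436) = −0.75 ln(0.57564)
  = −0.75 × (-0.552273) = 0.414205 substitutions/site.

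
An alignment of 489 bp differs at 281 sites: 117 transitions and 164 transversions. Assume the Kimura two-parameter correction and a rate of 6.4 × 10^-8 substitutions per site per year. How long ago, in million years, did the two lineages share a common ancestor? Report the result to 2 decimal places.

8.74

P = 117/489 ≈ 0.239264 and Q = 164/489 ≈ 0.335378.
Under the Kimura two-parameter model, d = −½ ln(1 − 2P − Q) − ¼ ln(1 − 2Q).
1 − 2P − Q = 0.186094, giving −½ ln(0.186094) = 0.840752.
1 − 2Q = 0.329244, giving −¼ ln(0.329244) = 0.277739.
d = 0.840752 + 0.277739 = 1.118491.
Under a molecular clock d = 2μt, so t = d/(2μ) = 1.118491 / (2 × 6.4 × 10^-8) = 8.74 million years.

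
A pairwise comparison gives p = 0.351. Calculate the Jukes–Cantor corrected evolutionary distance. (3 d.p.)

d = −(3/4) ln(1 − 4p/3) = −0.75 ln(1 − 0.468) = −0.75 ln(0.532)
  = −0.75 × (-0.631112) = 0.473334 substitutions/site.

0.473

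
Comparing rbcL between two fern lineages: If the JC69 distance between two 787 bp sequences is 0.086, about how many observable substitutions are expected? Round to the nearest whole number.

64

Invert JC69: p = (3/4)(1 − e^(−4d/3)) = 0.75 × (1 − e^(-0.114667)) = 0.75 × (1 − 0.891663) = 0.081253.
Expected differing sites = pL ≈ 0.081253 × 787 = 63.946111 ≈ 64.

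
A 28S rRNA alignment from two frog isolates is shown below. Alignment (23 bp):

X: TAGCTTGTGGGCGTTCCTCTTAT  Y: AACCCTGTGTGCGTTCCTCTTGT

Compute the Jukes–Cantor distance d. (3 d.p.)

The sequences differ at 5 of 23 sites (1, 3, 5, 10, 22), so p = 5/23 ≈ 0.217391.
d = −(3/4) ln(1 − 4p/3) = −0.75 ln(1 − 0.289855) = −0.75 ln(0.710145)
  = −0.75 × (-0.342286) = 0.256715 substitutions/site.

0.257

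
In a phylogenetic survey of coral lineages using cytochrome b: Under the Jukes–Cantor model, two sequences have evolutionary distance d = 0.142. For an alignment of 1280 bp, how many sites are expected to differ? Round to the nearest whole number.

Invert JC69: p = (3/4)(1 − e^(−4d/3)) = 0.75 × (1 − e^(-0.189333)) = 0.75 × (1 − 0.827511) = 0.129367.
Expected differing sites = pL ≈ 0.129367 × 1280 = 165.58976 ≈ 166.

166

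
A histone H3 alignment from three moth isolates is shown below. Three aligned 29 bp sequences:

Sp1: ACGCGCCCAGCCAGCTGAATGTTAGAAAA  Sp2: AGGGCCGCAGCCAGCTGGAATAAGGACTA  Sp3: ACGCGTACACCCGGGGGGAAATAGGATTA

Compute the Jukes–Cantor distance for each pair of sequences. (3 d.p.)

d(Sp1,Sp2) = 0.602, d(Sp1,Sp3) = 0.683, d(Sp2,Sp3) = 0.602

Sp1–Sp2: 12/29 sites differ → p ≈ 0.413793, d = −0.75 ln(1 − 0.551724) = 0.601760 ≈ 0.602.
Sp1–Sp3: 13/29 sites differ → p ≈ 0.448276, d = −0.75 ln(1 − 0.597701) = 0.682920 ≈ 0.683.
Sp2–Sp3: 12/29 sites differ → p ≈ 0.413793, d = −0.75 ln(1 − 0.551724) = 0.601760 ≈ 0.602.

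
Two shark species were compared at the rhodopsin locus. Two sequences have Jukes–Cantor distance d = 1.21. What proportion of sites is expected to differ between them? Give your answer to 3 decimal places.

0.601

p = (3/4)(1 − e^(−4d/3)) = 0.75 × (1 − e^(-1.613333)) = 0.75 × (1 − 0.199222) = 0.600584.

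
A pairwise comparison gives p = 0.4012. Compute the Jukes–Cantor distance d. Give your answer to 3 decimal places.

d = −(3/4) ln(1 − 4p/3) = −0.75 ln(1 − 0.534933) = −0.75 ln(0.465067)
  = −0.75 × (-0.765574) = 0.574181 substitutions/site.

0.574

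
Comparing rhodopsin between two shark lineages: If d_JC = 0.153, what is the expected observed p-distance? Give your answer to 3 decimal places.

0.138

p = (3/4)(1 − e^(−4d/3)) = 0.75 × (1 − e^(-0.204)) = 0.75 × (1 − 0.815462) = 0.138404.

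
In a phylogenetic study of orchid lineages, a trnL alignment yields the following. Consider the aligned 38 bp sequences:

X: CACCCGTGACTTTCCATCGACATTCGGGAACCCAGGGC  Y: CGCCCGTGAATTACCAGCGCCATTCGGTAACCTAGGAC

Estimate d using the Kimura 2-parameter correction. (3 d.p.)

0.247

Of 38 sites, 3 differences are transitions and 5 are transversions, so P = 3/38 ≈ 0.078947 and Q = 5/38 ≈ 0.131579.
Under the Kimura two-parameter model, d = −½ ln(1 − 2P − Q) − ¼ ln(1 − 2Q).
1 − 2P − Q = 0.710527, giving −½ ln(0.710527) = 0.170874.
1 − 2Q = 0.736842, giving −¼ ln(0.736842) = 0.076345.
d = 0.170874 + 0.076345 = 0.247219.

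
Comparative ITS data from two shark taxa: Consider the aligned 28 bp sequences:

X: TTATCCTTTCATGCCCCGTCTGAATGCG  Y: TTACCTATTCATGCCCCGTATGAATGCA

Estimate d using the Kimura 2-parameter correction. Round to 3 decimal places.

Of 28 sites, 3 differences are transitions and 2 are transversions, so P = 3/28 ≈ 0.107143 and Q = 2/28 ≈ 0.071429.
Under the Kimura two-parameter model, d = −½ ln(1 − 2P − Q) − ¼ ln(1 − 2Q).
1 − 2P − Q = 0.714285, giving −½ ln(0.714285) = 0.168237.
1 − 2Q = 0.857142, giving −¼ ln(0.857142) = 0.038538.
d = 0.168237 + 0.038538 = 0.206775.

0.207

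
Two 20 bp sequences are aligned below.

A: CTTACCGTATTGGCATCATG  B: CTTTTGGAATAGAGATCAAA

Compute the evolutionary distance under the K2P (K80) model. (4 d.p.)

Of 20 sites, 3 differences are transitions and 6 are transversions, so P = 3/20 = 0.15 and Q = 6/20 = 0.3.
Under the Kimura two-parameter model, d = −½ ln(1 − 2P − Q) − ¼ ln(1 − 2Q).
1 − 2P − Q = 0.4, giving −½ ln(0.4) = 0.458145.
1 − 2Q = 0.4, giving −¼ ln(0.4) = 0.229073.
d = 0.458145 + 0.229073 = 0.687218.

0.6872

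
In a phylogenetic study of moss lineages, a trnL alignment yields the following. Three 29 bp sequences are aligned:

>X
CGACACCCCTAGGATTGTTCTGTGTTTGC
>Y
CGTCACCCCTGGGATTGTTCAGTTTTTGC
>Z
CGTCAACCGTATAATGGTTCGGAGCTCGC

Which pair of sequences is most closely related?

X and Y

X–Y: 4/29 differ, p = 0.138, d = 0.152.
X–Z: 10/29 differ, p = 0.345, d = 0.462.
Y–Z: 11/29 differ, p = 0.379, d = 0.529.
The smallest distance is between X and Y.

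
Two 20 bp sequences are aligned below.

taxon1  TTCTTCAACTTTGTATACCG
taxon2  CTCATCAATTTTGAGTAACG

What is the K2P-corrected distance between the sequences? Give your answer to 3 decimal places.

Of 20 sites, 3 differences are transitions and 3 are transversions, so P = 3/20 = 0.15 and Q = 3/20 = 0.15.
Under the Kimura two-parameter model, d = −½ ln(1 − 2P − Q) − ¼ ln(1 − 2Q).
1 − 2P − Q = 0.55, giving −½ ln(0.55) = 0.298919.
1 − 2Q = 0.7, giving −¼ ln(0.7) = 0.089169.
d = 0.298919 + 0.089169 = 0.388088.

0.388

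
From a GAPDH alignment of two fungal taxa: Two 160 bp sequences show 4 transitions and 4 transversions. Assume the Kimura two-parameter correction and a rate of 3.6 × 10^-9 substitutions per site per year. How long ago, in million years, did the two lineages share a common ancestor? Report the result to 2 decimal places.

7.20

P = 4/160 = 0.025 and Q = 4/160 = 0.025.
Under the Kimura two-parameter model, d = −½ ln(1 − 2P − Q) − ¼ ln(1 − 2Q).
1 − 2P − Q = 0.925, giving −½ ln(0.925) = 0.038981.
1 − 2Q = 0.95, giving −¼ ln(0.95) = 0.012823.
d = 0.038981 + 0.012823 = 0.051804.
Under a molecular clock d = 2μt, so t = d/(2μ) = 0.051804 / (2 × 3.6 × 10^-9) = 7.20 million years.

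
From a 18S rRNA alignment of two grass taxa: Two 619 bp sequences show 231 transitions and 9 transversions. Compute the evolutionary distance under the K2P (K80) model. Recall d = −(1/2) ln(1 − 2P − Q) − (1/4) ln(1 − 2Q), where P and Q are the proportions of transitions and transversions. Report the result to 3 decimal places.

0.723

P = 231/619 ≈ 0.373183 and Q = 9/619 ≈ 0.01454.
Under the Kimura two-parameter model, d = −½ ln(1 − 2P − Q) − ¼ ln(1 − 2Q).
1 − 2P − Q = 0.239094, giving −½ ln(0.239094) = 0.715449.
1 − 2Q = 0.97092, giving −¼ ln(0.97092) = 0.007378.
d = 0.715449 + 0.007378 = 0.722827.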